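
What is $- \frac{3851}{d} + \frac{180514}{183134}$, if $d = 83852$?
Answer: $\frac{7215605447}{7678076084} \approx 0.93977$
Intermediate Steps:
$- \frac{3851}{d} + \frac{180514}{183134} = - \frac{3851}{83852} + \frac{180514}{183134} = \left(-3851\right) \frac{1}{83852} + 180514 \cdot \frac{1}{183134} = - \frac{3851}{83852} + \frac{90257}{91567} = \frac{7215605447}{7678076084}$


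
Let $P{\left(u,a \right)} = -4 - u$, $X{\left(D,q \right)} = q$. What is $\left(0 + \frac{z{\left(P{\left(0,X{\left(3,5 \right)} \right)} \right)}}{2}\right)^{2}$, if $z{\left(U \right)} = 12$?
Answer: $36$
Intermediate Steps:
$\left(0 + \frac{z{\left(P{\left(0,X{\left(3,5 \right)} \right)} \right)}}{2}\right)^{2} = \left(0 + \frac{12}{2}\right)^{2} = \left(0 + 12 \cdot \frac{1}{2}\right)^{2} = \left(0 + 6\right)^{2} = 6^{2} = 36$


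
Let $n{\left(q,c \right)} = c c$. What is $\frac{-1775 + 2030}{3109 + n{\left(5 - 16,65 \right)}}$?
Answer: $\frac{255}{7334} \approx 0.03477$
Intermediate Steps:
$n{\left(q,c \right)} = c^{2}$
$\frac{-1775 + 2030}{3109 + n{\left(5 - 16,65 \right)}} = \frac{-1775 + 2030}{3109 + 65^{2}} = \frac{255}{3109 + 4225} = \frac{255}{7334}$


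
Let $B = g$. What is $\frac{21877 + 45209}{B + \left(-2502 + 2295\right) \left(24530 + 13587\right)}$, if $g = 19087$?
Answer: $- \frac{33543}{3935566} \approx -0.008523$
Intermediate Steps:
$B = 19087$
$\frac{21877 + 45209}{B + \left(-2502 + 2295\right) \left(24530 + 13587\right)} = \frac{21877 + 45209}{19087 + \left(-2502 + 2295\right) \left(24530 + 13587\right)} = \frac{67086}{19087 - 7890219} = \frac{67086}{-7871132} = 67086 \left(- \frac{1}{7871132}\right) = - \frac{33543}{3935566}$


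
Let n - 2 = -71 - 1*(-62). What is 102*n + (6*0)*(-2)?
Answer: -714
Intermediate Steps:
n = -7 (n = 2 + (-71 - 1*(-62)) = 2 + (-71 + 62) = 2 - 9 = -7)
102*n + (6*0)*(-2) = 102*(-7) + (6*0)*(-2) = -714 + 0*(-2) = -714 + 0 = -714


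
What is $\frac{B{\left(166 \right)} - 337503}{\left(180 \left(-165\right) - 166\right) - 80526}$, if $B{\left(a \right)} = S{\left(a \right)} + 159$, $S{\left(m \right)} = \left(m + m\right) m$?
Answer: $\frac{35279}{13799} \approx 2.5566$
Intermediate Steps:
$S{\left(m \right)} = 2 m^{2}$ ($S{\left(m \right)} = 2 m m = 2 m^{2}$)
$B{\left(a \right)} = 159 + 2 a^{2}$ ($B{\left(a \right)} = 2 a^{2} + 159 = 159 + 2 a^{2}$)
$\frac{B{\left(166 \right)} - 337503}{\left(180 \left(-165\right) - 166\right) - 80526} = \frac{\left(159 + 2 \cdot 166^{2}\right) - 337503}{\left(180 \left(-165\right) - 166\right) - 80526} = \frac{\left(159 + 2 \cdot 27556\right) - 337503}{\left(-29700 - 166\right) - 80526} = \frac{\left(159 + 55112\right) - 337503}{-29866 - 80526} = \frac{55271 - 337503}{-110392} = \left(-282232\right) \left(- \frac{1}{110392}\right) = \frac{35279}{13799}$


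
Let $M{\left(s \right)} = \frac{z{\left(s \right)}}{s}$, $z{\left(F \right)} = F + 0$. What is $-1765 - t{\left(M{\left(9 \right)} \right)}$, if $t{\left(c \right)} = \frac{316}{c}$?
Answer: $-2081$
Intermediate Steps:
$z{\left(F \right)} = F$
$M{\left(s \right)} = 1$ ($M{\left(s \right)} = \frac{s}{s} = 1$)
$-1765 - t{\left(M{\left(9 \right)} \right)} = -1765 - \frac{316}{1} = -1765 - 316 \cdot 1 = -1765 - 316 = -2081$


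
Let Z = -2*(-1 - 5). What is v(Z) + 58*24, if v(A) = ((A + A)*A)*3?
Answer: 2256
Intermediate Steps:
Z = 12 (Z = -2*(-6) = 12)
v(A) = 6*A² (v(A) = ((2*A)*A)*3 = (2*A²)*3 = 6*A²)
v(Z) + 58*24 = 6*12² + 58*24 = 6*144 + 1392 = 864 + 1392 = 2256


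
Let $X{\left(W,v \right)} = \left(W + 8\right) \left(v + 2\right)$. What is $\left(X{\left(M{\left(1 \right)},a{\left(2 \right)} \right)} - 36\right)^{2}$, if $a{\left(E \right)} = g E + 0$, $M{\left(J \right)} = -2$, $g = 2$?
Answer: $0$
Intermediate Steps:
$a{\left(E \right)} = 2 E$ ($a{\left(E \right)} = 2 E + 0 = 2 E$)
$X{\left(W,v \right)} = \left(2 + v\right) \left(8 + W\right)$ ($X{\left(W,v \right)} = \left(8 + W\right) \left(2 + v\right) = \left(2 + v\right) \left(8 + W\right)$)
$\left(X{\left(M{\left(1 \right)},a{\left(2 \right)} \right)} - 36\right)^{2} = \left(\left(16 + 2 \left(-2\right) + 8 \cdot 2 \cdot 2 - 2 \cdot 2 \cdot 2\right) - 36\right)^{2} = \left(\left(16 - 4 + 8 \cdot 4 - 8\right) - 36\right)^{2} = \left(\left(16 - 4 + 32 - 8\right) - 36\right)^{2} = \left(36 - 36\right)^{2} = 0^{2} = 0$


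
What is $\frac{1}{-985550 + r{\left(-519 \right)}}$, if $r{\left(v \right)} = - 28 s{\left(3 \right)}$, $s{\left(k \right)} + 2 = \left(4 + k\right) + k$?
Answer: $- \frac{1}{985774} \approx -1.0144 \cdot 10^{-6}$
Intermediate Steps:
$s{\left(k \right)} = 2 + 2 k$ ($s{\left(k \right)} = -2 + \left(\left(4 + k\right) + k\right) = -2 + \left(4 + 2 k\right) = 2 + 2 k$)
$r{\left(v \right)} = -224$ ($r{\left(v \right)} = - 28 \left(2 + 2 \cdot 3\right) = - 28 \left(2 + 6\right) = \left(-28\right) 8 = -224$)
$\frac{1}{-985550 + r{\left(-519 \right)}} = \frac{1}{-985550 - 224} = \frac{1}{-985774} = - \frac{1}{985774}$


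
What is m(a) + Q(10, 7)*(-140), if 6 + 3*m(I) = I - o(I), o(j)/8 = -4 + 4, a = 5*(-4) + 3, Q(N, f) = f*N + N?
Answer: -33623/3 ≈ -11208.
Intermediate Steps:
Q(N, f) = N + N*f (Q(N, f) = N*f + N = N + N*f)
a = -17 (a = -20 + 3 = -17)
o(j) = 0 (o(j) = 8*(-4 + 4) = 8*0 = 0)
m(I) = -2 + I/3 (m(I) = -2 + (I - 1*0)/3 = -2 + (I + 0)/3 = -2 + I/3)
m(a) + Q(10, 7)*(-140) = (-2 + (1/3)*(-17)) + (10*(1 + 7))*(-140) = (-2 - 17/3) + (10*8)*(-140) = -23/3 + 80*(-140) = -23/3 - 11200 = -33623/3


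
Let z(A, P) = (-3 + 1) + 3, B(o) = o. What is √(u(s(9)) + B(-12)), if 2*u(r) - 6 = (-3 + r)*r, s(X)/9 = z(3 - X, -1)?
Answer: 3*√2 ≈ 4.2426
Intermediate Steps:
z(A, P) = 1 (z(A, P) = -2 + 3 = 1)
s(X) = 9 (s(X) = 9*1 = 9)
u(r) = 3 + r*(-3 + r)/2 (u(r) = 3 + ((-3 + r)*r)/2 = 3 + (r*(-3 + r))/2 = 3 + r*(-3 + r)/2)
√(u(s(9)) + B(-12)) = √((3 + (½)*9² - 3/2*9) - 12) = √((3 + (½)*81 - 27/2) - 12) = √((3 + 81/2 - 27/2) - 12) = √(30 - 12) = √18 = 3*√2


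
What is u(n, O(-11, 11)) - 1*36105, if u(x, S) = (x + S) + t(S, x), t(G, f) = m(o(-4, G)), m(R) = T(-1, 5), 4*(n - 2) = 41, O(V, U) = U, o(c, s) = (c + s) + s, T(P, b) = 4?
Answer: -144311/4 ≈ -36078.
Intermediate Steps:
o(c, s) = c + 2*s
n = 49/4 (n = 2 + (1/4)*41 = 2 + 41/4 = 49/4 ≈ 12.250)
m(R) = 4
t(G, f) = 4
u(x, S) = 4 + S + x (u(x, S) = (x + S) + 4 = (S + x) + 4 = 4 + S + x)
u(n, O(-11, 11)) - 1*36105 = (4 + 11 + 49/4) - 1*36105 = 109/4 - 36105 = -144311/4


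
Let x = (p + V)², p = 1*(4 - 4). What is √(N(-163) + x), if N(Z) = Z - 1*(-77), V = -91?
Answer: √8195 ≈ 90.526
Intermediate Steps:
N(Z) = 77 + Z (N(Z) = Z + 77 = 77 + Z)
p = 0 (p = 1*0 = 0)
x = 8281 (x = (0 - 91)² = (-91)² = 8281)
√(N(-163) + x) = √((77 - 163) + 8281) = √(-86 + 8281) = √8195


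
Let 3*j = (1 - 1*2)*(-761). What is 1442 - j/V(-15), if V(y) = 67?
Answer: 289081/201 ≈ 1438.2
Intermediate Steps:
j = 761/3 (j = ((1 - 1*2)*(-761))/3 = ((1 - 2)*(-761))/3 = (-1*(-761))/3 = (⅓)*761 = 761/3 ≈ 253.67)
1442 - j/V(-15) = 1442 - 761/(3*67) = 1442 - 1*761/201 = 1442 - 761/201 = 289081/201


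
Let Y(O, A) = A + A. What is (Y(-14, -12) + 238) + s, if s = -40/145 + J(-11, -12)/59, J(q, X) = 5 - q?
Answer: 366146/1711 ≈ 214.00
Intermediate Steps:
Y(O, A) = 2*A
s = -8/1711 (s = -40/145 + (5 - 1*(-11))/59 = -40*1/145 + (5 + 11)*(1/59) = -8/29 + 16*(1/59) = -8/29 + 16/59 = -8/1711 ≈ -0.0046756)
(Y(-14, -12) + 238) + s = (2*(-12) + 238) - 8/1711 = (-24 + 238) - 8/1711 = 214 - 8/1711 = 366146/1711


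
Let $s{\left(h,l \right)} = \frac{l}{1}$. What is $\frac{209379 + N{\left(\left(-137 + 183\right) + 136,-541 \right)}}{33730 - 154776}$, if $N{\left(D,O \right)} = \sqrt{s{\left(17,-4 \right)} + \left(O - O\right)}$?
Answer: $- \frac{209379}{121046} - \frac{i}{60523} \approx -1.7297 - 1.6523 \cdot 10^{-5} i$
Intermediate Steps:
$s{\left(h,l \right)} = l$ ($s{\left(h,l \right)} = l 1 = l$)
$N{\left(D,O \right)} = 2 i$ ($N{\left(D,O \right)} = \sqrt{-4 + \left(O - O\right)} = \sqrt{-4 + 0} = \sqrt{-4} = 2 i$)
$\frac{209379 + N{\left(\left(-137 + 183\right) + 136,-541 \right)}}{33730 - 154776} = \frac{209379 + 2 i}{33730 - 154776} = \frac{209379 + 2 i}{-121046} = \left(209379 + 2 i\right) \left(- \frac{1}{121046}\right) = - \frac{209379}{121046} - \frac{i}{60523}$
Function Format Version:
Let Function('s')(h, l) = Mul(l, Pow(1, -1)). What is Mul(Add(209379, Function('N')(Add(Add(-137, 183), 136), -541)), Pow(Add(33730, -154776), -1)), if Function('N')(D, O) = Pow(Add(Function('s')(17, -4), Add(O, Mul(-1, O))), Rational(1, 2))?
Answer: Add(Rational(-209379, 121046), Mul(Rational(-1, 60523), I)) ≈ Add(-1.7297, Mul(-1.6523e-5, I))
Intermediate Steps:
Function('s')(h, l) = l (Function('s')(h, l) = Mul(l, 1) = l)
Function('N')(D, O) = Mul(2, I) (Function('N')(D, O) = Pow(Add(-4, Add(O, Mul(-1, O))), Rational(1, 2)) = Pow(Add(-4, 0), Rational(1, 2)) = Pow(-4, Rational(1, 2)) = Mul(2, I))
Mul(Add(209379, Function('N')(Add(Add(-137, 183), 136), -541)), Pow(Add(33730, -154776), -1)) = Mul(Add(209379, Mul(2, I)), Pow(Add(33730, -154776), -1)) = Mul(Add(209379, Mul(2, I)), Pow(-121046, -1)) = Mul(Add(209379, Mul(2, I)), Rational(-1, 121046)) = Add(Rational(-209379, 121046), Mul(Rational(-1, 60523), I))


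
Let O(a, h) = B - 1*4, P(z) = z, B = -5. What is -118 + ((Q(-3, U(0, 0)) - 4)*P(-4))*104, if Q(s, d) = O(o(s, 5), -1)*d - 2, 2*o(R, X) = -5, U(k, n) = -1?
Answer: -1366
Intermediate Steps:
o(R, X) = -5/2 (o(R, X) = (½)*(-5) = -5/2)
O(a, h) = -9 (O(a, h) = -5 - 1*4 = -5 - 4 = -9)
Q(s, d) = -2 - 9*d (Q(s, d) = -9*d - 2 = -2 - 9*d)
-118 + ((Q(-3, U(0, 0)) - 4)*P(-4))*104 = -118 + (((-2 - 9*(-1)) - 4)*(-4))*104 = -118 + (((-2 + 9) - 4)*(-4))*104 = -118 + ((7 - 4)*(-4))*104 = -118 + (3*(-4))*104 = -118 - 12*104 = -118 - 1248 = -1366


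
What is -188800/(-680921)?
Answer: 188800/680921 ≈ 0.27727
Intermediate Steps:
-188800/(-680921) = -188800*(-1/680921) = 188800/680921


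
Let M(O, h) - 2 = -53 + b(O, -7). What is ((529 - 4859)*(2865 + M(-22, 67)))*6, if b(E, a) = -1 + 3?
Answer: -73159680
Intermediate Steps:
b(E, a) = 2
M(O, h) = -49 (M(O, h) = 2 + (-53 + 2) = 2 - 51 = -49)
((529 - 4859)*(2865 + M(-22, 67)))*6 = ((529 - 4859)*(2865 - 49))*6 = -4330*2816*6 = -12193280*6 = -73159680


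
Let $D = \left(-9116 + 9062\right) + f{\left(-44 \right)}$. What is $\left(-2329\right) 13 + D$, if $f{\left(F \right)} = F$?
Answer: $-30375$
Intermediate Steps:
$D = -98$ ($D = \left(-9116 + 9062\right) - 44 = -54 - 44 = -98$)
$\left(-2329\right) 13 + D = \left(-2329\right) 13 - 98 = -30277 - 98 = -30375$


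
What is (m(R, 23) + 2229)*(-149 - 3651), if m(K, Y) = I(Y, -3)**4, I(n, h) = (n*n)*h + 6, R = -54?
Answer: -23741659740810000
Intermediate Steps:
I(n, h) = 6 + h*n**2 (I(n, h) = n**2*h + 6 = h*n**2 + 6 = 6 + h*n**2)
m(K, Y) = (6 - 3*Y**2)**4
(m(R, 23) + 2229)*(-149 - 3651) = (81*(-2 + 23**2)**4 + 2229)*(-149 - 3651) = (81*(-2 + 529)**4 + 2229)*(-3800) = (81*527**4 + 2229)*(-3800) = (81*77133397441 + 2229)*(-3800) = (6247805192721 + 2229)*(-3800) = 6247805194950*(-3800) = -23741659740810000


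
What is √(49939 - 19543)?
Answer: 2*√7599 ≈ 174.34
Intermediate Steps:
√(49939 - 19543) = √30396 = 2*√7599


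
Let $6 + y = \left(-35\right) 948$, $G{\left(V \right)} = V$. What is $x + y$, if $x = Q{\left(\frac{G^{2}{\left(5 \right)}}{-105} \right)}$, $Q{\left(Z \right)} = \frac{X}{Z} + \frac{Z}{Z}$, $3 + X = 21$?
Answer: $- \frac{166303}{5} \approx -33261.0$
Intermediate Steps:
$X = 18$ ($X = -3 + 21 = 18$)
$Q{\left(Z \right)} = 1 + \frac{18}{Z}$ ($Q{\left(Z \right)} = \frac{18}{Z} + \frac{Z}{Z} = \frac{18}{Z} + 1 = 1 + \frac{18}{Z}$)
$y = -33186$ ($y = -6 - 33180 = -33186$)
$x = - \frac{373}{5}$ ($x = \frac{18 + \frac{5^{2}}{-105}}{5^{2} \frac{1}{-105}} = \frac{18 + 25 \left(- \frac{1}{105}\right)}{25 \left(- \frac{1}{105}\right)} = \frac{18 - \frac{5}{21}}{- \frac{5}{21}} = \left(- \frac{21}{5}\right) \frac{373}{21} = - \frac{373}{5} \approx -74.6$)
$x + y = - \frac{373}{5} - 33186 = - \frac{166303}{5}$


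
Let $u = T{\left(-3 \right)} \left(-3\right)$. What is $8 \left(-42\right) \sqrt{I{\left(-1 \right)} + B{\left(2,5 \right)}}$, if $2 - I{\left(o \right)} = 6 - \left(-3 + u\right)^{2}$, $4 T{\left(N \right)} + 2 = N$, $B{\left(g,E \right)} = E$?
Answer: $-420$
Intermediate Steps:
$T{\left(N \right)} = - \frac{1}{2} + \frac{N}{4}$
$u = \frac{15}{4}$ ($u = \left(- \frac{1}{2} + \frac{1}{4} \left(-3\right)\right) \left(-3\right) = \left(- \frac{1}{2} - \frac{3}{4}\right) \left(-3\right) = \left(- \frac{5}{4}\right) \left(-3\right) = \frac{15}{4} \approx 3.75$)
$I{\left(o \right)} = - \frac{55}{16}$ ($I{\left(o \right)} = 2 - \left(6 - \left(-3 + \frac{15}{4}\right)^{2}\right) = 2 - \left(6 - \left(\frac{3}{4}\right)^{2}\right) = 2 - \left(6 - \frac{9}{16}\right) = 2 - \frac{87}{16} = - \frac{55}{16}$)
$8 \left(-42\right) \sqrt{I{\left(-1 \right)} + B{\left(2,5 \right)}} = 8 \left(-42\right) \sqrt{- \frac{55}{16} + 5} = - 336 \sqrt{\frac{25}{16}} = \left(-336\right) \frac{5}{4} = -420$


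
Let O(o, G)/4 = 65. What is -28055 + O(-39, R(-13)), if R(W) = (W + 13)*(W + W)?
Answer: -27795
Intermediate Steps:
R(W) = 2*W*(13 + W) (R(W) = (13 + W)*(2*W) = 2*W*(13 + W))
O(o, G) = 260 (O(o, G) = 4*65 = 260)
-28055 + O(-39, R(-13)) = -28055 + 260 = -27795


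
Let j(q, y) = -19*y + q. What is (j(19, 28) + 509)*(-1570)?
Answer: 6280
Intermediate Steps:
j(q, y) = q - 19*y
(j(19, 28) + 509)*(-1570) = ((19 - 19*28) + 509)*(-1570) = ((19 - 532) + 509)*(-1570) = (-513 + 509)*(-1570) = -4*(-1570) = 6280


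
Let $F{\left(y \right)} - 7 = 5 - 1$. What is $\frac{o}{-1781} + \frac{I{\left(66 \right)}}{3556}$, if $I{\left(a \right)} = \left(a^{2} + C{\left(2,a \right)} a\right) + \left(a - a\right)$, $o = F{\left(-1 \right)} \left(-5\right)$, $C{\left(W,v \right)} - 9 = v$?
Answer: $\frac{8384783}{3166618} \approx 2.6479$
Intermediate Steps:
$C{\left(W,v \right)} = 9 + v$
$F{\left(y \right)} = 11$ ($F{\left(y \right)} = 7 + \left(5 - 1\right) = 7 + 4 = 11$)
$o = -55$ ($o = 11 \left(-5\right) = -55$)
$I{\left(a \right)} = a^{2} + a \left(9 + a\right)$ ($I{\left(a \right)} = \left(a^{2} + \left(9 + a\right) a\right) + \left(a - a\right) = \left(a^{2} + a \left(9 + a\right)\right) + 0 = a^{2} + a \left(9 + a\right)$)
$\frac{o}{-1781} + \frac{I{\left(66 \right)}}{3556} = - \frac{55}{-1781} + \frac{66 \left(9 + 2 \cdot 66\right)}{3556} = \left(-55\right) \left(- \frac{1}{1781}\right) + 66 \left(9 + 132\right) \frac{1}{3556} = \frac{55}{1781} + 66 \cdot 141 \cdot \frac{1}{3556} = \frac{55}{1781} + 9306 \cdot \frac{1}{3556} = \frac{55}{1781} + \frac{4653}{1778} = \frac{8384783}{3166618}$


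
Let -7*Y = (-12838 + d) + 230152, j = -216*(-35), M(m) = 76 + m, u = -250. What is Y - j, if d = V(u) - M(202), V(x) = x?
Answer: -269706/7 ≈ -38529.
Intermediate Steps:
j = 7560
d = -528 (d = -250 - (76 + 202) = -250 - 1*278 = -250 - 278 = -528)
Y = -216786/7 (Y = -((-12838 - 528) + 230152)/7 = -(-13366 + 230152)/7 = -⅐*216786 = -216786/7 ≈ -30969.)
Y - j = -216786/7 - 1*7560 = -216786/7 - 7560 = -269706/7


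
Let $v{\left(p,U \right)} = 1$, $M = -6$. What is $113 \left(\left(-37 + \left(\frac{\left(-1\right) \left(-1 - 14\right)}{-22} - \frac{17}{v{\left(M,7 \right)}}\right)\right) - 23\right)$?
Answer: $- \frac{193117}{22} \approx -8778.0$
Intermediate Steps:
$113 \left(\left(-37 + \left(\frac{\left(-1\right) \left(-1 - 14\right)}{-22} - \frac{17}{v{\left(M,7 \right)}}\right)\right) - 23\right) = 113 \left(\left(-37 - \left(17 - \frac{\left(-1\right) \left(-1 - 14\right)}{-22}\right)\right) - 23\right) = 113 \left(\left(-37 - \left(17 - \left(-1\right) \left(-15\right) \left(- \frac{1}{22}\right)\right)\right) - 23\right) = 113 \left(\left(-37 + \left(15 \left(- \frac{1}{22}\right) - 17\right)\right) - 23\right) = 113 \left(\left(-37 - \frac{389}{22}\right) - 23\right) = 113 \left(- \frac{1203}{22} - 23\right) = 113 \left(- \frac{1709}{22}\right) = - \frac{193117}{22}$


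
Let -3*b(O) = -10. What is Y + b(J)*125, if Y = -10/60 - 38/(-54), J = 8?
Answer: 22529/54 ≈ 417.20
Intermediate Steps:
b(O) = 10/3 (b(O) = -⅓*(-10) = 10/3)
Y = 29/54 (Y = -10*1/60 - 38*(-1/54) = -⅙ + 19/27 = 29/54 ≈ 0.53704)
Y + b(J)*125 = 29/54 + (10/3)*125 = 29/54 + 1250/3 = 22529/54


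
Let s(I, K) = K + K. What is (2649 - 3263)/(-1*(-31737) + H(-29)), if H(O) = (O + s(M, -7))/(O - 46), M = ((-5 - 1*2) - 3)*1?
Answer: -23025/1190159 ≈ -0.019346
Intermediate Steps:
M = -10 (M = ((-5 - 2) - 3)*1 = (-7 - 3)*1 = -10*1 = -10)
s(I, K) = 2*K
H(O) = (-14 + O)/(-46 + O) (H(O) = (O + 2*(-7))/(O - 46) = (O - 14)/(-46 + O) = (-14 + O)/(-46 + O))
(2649 - 3263)/(-1*(-31737) + H(-29)) = (2649 - 3263)/(-1*(-31737) + (-14 - 29)/(-46 - 29)) = -614/(31737 - 43/(-75)) = -614/(31737 - 1/75*(-43)) = -614/(31737 + 43/75) = -614/2380318/75 = -614*75/2380318 = -23025/1190159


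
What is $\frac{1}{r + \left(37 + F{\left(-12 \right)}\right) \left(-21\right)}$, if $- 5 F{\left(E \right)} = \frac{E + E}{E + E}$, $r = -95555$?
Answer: $- \frac{5}{481639} \approx -1.0381 \cdot 10^{-5}$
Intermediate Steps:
$F{\left(E \right)} = - \frac{1}{5}$ ($F{\left(E \right)} = - \frac{\left(E + E\right) \frac{1}{E + E}}{5} = - \frac{2 E \frac{1}{2 E}}{5} = \left(- \frac{1}{5}\right) 1 = - \frac{1}{5}$)
$\frac{1}{r + \left(37 + F{\left(-12 \right)}\right) \left(-21\right)} = \frac{1}{-95555 + \left(37 - \frac{1}{5}\right) \left(-21\right)} = \frac{1}{-95555 + \frac{184}{5} \left(-21\right)} = \frac{1}{-95555 - \frac{3864}{5}} = \frac{1}{- \frac{481639}{5}} = - \frac{5}{481639}$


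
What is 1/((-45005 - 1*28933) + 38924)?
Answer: -1/35014 ≈ -2.8560e-5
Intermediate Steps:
1/((-45005 - 1*28933) + 38924) = 1/((-45005 - 28933) + 38924) = 1/(-73938 + 38924) = 1/(-35014) = -1/35014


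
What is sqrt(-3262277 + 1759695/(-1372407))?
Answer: 13*I*sqrt(4039779303636078)/457469 ≈ 1806.2*I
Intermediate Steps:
sqrt(-3262277 + 1759695/(-1372407)) = sqrt(-3262277 + 1759695*(-1/1372407)) = sqrt(-3262277 - 586565/457469) = sqrt(-1492391183478/457469) = 13*I*sqrt(4039779303636078)/457469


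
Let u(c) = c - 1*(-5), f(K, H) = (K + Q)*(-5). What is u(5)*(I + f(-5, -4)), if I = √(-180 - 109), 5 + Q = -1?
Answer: 550 + 170*I ≈ 550.0 + 170.0*I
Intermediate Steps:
Q = -6 (Q = -5 - 1 = -6)
f(K, H) = 30 - 5*K (f(K, H) = (K - 6)*(-5) = (-6 + K)*(-5) = 30 - 5*K)
I = 17*I (I = √(-289) = 17*I ≈ 17.0*I)
u(c) = 5 + c (u(c) = c + 5 = 5 + c)
u(5)*(I + f(-5, -4)) = (5 + 5)*(17*I + (30 - 5*(-5))) = 10*(17*I + (30 + 25)) = 10*(17*I + 55) = 10*(55 + 17*I) = 550 + 170*I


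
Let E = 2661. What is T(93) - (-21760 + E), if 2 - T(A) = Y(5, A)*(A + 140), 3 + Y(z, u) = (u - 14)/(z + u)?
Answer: 1921993/98 ≈ 19612.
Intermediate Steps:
Y(z, u) = -3 + (-14 + u)/(u + z) (Y(z, u) = -3 + (u - 14)/(z + u) = -3 + (-14 + u)/(u + z))
T(A) = 2 - (-29 - 2*A)*(140 + A)/(5 + A) (T(A) = 2 - (-14 - 3*5 - 2*A)/(A + 5)*(A + 140) = 2 - (-14 - 15 - 2*A)/(5 + A)*(140 + A) = 2 - (-29 - 2*A)/(5 + A)*(140 + A) = 2 - (-29 - 2*A)*(140 + A)/(5 + A))
T(93) - (-21760 + E) = (4070 + 2*93² + 311*93)/(5 + 93) - (-21760 + 2661) = (4070 + 2*8649 + 28923)/98 - 1*(-19099) = (4070 + 17298 + 28923)/98 + 19099 = (1/98)*50291 + 19099 = 50291/98 + 19099 = 1921993/98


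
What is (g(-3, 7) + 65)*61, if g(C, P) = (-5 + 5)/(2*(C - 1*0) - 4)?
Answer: 3965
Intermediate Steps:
g(C, P) = 0 (g(C, P) = 0/(2*(C + 0) - 4) = 0/(2*C - 4) = 0/(-4 + 2*C) = 0)
(g(-3, 7) + 65)*61 = (0 + 65)*61 = 65*61 = 3965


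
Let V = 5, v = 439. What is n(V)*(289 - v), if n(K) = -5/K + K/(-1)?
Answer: 900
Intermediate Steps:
n(K) = -K - 5/K (n(K) = -5/K + K*(-1) = -5/K - K = -K - 5/K)
n(V)*(289 - v) = (-1*5 - 5/5)*(289 - 1*439) = (-5 - 5*⅕)*(289 - 439) = (-5 - 1)*(-150) = -6*(-150) = 900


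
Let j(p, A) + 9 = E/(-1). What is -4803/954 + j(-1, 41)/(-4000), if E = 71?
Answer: -19933/3975 ≈ -5.0146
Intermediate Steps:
j(p, A) = -80 (j(p, A) = -9 + 71/(-1) = -9 + 71*(-1) = -9 - 71 = -80)
-4803/954 + j(-1, 41)/(-4000) = -4803/954 - 80/(-4000) = -4803*1/954 - 80*(-1/4000) = -1601/318 + 1/50 = -19933/3975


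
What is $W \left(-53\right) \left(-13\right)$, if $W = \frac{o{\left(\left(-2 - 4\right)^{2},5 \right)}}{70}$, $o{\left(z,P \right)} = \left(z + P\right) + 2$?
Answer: $\frac{29627}{70} \approx 423.24$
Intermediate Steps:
$o{\left(z,P \right)} = 2 + P + z$ ($o{\left(z,P \right)} = \left(P + z\right) + 2 = 2 + P + z$)
$W = \frac{43}{70}$ ($W = \frac{2 + 5 + \left(-2 - 4\right)^{2}}{70} = \left(2 + 5 + \left(-6\right)^{2}\right) \frac{1}{70} = \left(2 + 5 + 36\right) \frac{1}{70} = 43 \cdot \frac{1}{70} = \frac{43}{70} \approx 0.61429$)
$W \left(-53\right) \left(-13\right) = \frac{43}{70} \left(-53\right) \left(-13\right) = \left(- \frac{2279}{70}\right) \left(-13\right) = \frac{29627}{70}$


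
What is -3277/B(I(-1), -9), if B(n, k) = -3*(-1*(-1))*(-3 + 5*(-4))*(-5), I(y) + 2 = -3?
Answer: 3277/345 ≈ 9.4986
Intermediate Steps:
I(y) = -5 (I(y) = -2 - 3 = -5)
B(n, k) = -345 (B(n, k) = -3*(-3 - 20)*(-5) = -3*(-23)*(-5) = 69*(-5) = -345)
-3277/B(I(-1), -9) = -3277/(-345) = -3277*(-1/345) = 3277/345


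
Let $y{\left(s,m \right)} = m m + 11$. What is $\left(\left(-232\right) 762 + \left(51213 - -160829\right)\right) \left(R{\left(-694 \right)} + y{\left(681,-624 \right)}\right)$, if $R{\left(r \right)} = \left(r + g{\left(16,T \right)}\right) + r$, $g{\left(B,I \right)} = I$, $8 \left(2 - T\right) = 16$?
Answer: $13680068742$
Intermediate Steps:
$T = 0$ ($T = 2 - 2 = 0$)
$R{\left(r \right)} = 2 r$ ($R{\left(r \right)} = \left(r + 0\right) + r = r + r = 2 r$)
$y{\left(s,m \right)} = 11 + m^{2}$ ($y{\left(s,m \right)} = m^{2} + 11 = 11 + m^{2}$)
$\left(\left(-232\right) 762 + \left(51213 - -160829\right)\right) \left(R{\left(-694 \right)} + y{\left(681,-624 \right)}\right) = \left(\left(-232\right) 762 + \left(51213 - -160829\right)\right) \left(2 \left(-694\right) + \left(11 + \left(-624\right)^{2}\right)\right) = \left(-176784 + \left(51213 + 160829\right)\right) \left(-1388 + \left(11 + 389376\right)\right) = \left(-176784 + 212042\right) \left(-1388 + 389387\right) = 35258 \cdot 387999 = 13680068742$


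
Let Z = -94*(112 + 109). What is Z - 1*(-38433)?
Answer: 17659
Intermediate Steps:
Z = -20774 (Z = -94*221 = -20774)
Z - 1*(-38433) = -20774 - 1*(-38433) = -20774 + 38433 = 17659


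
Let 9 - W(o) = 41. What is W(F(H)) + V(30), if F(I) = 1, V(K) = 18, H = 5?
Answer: -14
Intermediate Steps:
W(o) = -32 (W(o) = 9 - 1*41 = 9 - 41 = -32)
W(F(H)) + V(30) = -32 + 18 = -14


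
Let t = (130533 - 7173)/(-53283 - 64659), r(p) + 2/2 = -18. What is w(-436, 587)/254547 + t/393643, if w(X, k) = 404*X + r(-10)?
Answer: -454375473618611/656548024426899 ≈ -0.69207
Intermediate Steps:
r(p) = -19 (r(p) = -1 - 18 = -19)
w(X, k) = -19 + 404*X (w(X, k) = 404*X - 19 = -19 + 404*X)
t = -20560/19657 (t = 123360/(-117942) = 123360*(-1/117942) = -20560/19657 ≈ -1.0459)
w(-436, 587)/254547 + t/393643 = (-19 + 404*(-436))/254547 - 20560/19657/393643 = (-19 - 176144)*(1/254547) - 20560/19657*1/393643 = -176163*1/254547 - 20560/7737840451 = -58721/84849 - 20560/7737840451 = -454375473618611/656548024426899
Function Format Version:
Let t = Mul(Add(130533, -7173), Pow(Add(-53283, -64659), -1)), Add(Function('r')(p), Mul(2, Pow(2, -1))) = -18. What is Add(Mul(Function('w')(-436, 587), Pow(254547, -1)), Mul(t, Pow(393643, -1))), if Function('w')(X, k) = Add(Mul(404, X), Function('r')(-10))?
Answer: Rational(-454375473618611, 656548024426899) ≈ -0.69207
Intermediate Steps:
Function('r')(p) = -19 (Function('r')(p) = Add(-1, -18) = -19)
Function('w')(X, k) = Add(-19, Mul(404, X)) (Function('w')(X, k) = Add(Mul(404, X), -19) = Add(-19, Mul(404, X)))
t = Rational(-20560, 19657) (t = Mul(123360, Pow(-117942, -1)) = Mul(123360, Rational(-1, 117942)) = Rational(-20560, 19657) ≈ -1.0459)
Add(Mul(Function('w')(-436, 587), Pow(254547, -1)), Mul(t, Pow(393643, -1))) = Add(Mul(Add(-19, Mul(404, -436)), Pow(254547, -1)), Mul(Rational(-20560, 19657), Pow(393643, -1))) = Add(Mul(Add(-19, -176144), Rational(1, 254547)), Mul(Rational(-20560, 19657), Rational(1, 393643))) = Add(Mul(-176163, Rational(1, 254547)), Rational(-20560, 7737840451)) = Add(Rational(-58721, 84849), Rational(-20560, 7737840451)) = Rational(-454375473618611, 656548024426899)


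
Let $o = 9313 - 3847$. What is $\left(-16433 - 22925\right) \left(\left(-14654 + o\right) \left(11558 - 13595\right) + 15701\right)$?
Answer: $-737240556206$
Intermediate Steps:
$o = 5466$ ($o = 9313 - 3847 = 5466$)
$\left(-16433 - 22925\right) \left(\left(-14654 + o\right) \left(11558 - 13595\right) + 15701\right) = \left(-16433 - 22925\right) \left(\left(-14654 + 5466\right) \left(11558 - 13595\right) + 15701\right) = - 39358 \left(\left(-9188\right) \left(-2037\right) + 15701\right) = - 39358 \left(18715956 + 15701\right) = \left(-39358\right) 18731657 = -737240556206$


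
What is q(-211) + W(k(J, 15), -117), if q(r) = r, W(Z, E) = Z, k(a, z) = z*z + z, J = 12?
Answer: 29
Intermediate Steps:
k(a, z) = z + z**2 (k(a, z) = z**2 + z = z + z**2)
q(-211) + W(k(J, 15), -117) = -211 + 15*(1 + 15) = -211 + 15*16 = -211 + 240 = 29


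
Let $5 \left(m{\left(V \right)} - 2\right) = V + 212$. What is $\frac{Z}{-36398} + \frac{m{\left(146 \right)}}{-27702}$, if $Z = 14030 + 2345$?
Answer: $- \frac{1140747857}{2520743490} \approx -0.45254$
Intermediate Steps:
$Z = 16375$
$m{\left(V \right)} = \frac{222}{5} + \frac{V}{5}$ ($m{\left(V \right)} = 2 + \frac{V + 212}{5} = 2 + \frac{212 + V}{5} = 2 + \left(\frac{212}{5} + \frac{V}{5}\right) = \frac{222}{5} + \frac{V}{5}$)
$\frac{Z}{-36398} + \frac{m{\left(146 \right)}}{-27702} = \frac{16375}{-36398} + \frac{\frac{222}{5} + \frac{1}{5} \cdot 146}{-27702} = 16375 \left(- \frac{1}{36398}\right) + \left(\frac{222}{5} + \frac{146}{5}\right) \left(- \frac{1}{27702}\right) = - \frac{16375}{36398} + \frac{368}{5} \left(- \frac{1}{27702}\right) = - \frac{16375}{36398} - \frac{184}{69255} = - \frac{1140747857}{2520743490}$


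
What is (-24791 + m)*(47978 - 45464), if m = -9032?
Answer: -85031022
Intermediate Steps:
(-24791 + m)*(47978 - 45464) = (-24791 - 9032)*(47978 - 45464) = -33823*2514 = -85031022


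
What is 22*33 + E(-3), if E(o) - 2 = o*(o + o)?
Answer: 746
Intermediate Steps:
E(o) = 2 + 2*o² (E(o) = 2 + o*(o + o) = 2 + o*(2*o) = 2 + 2*o²)
22*33 + E(-3) = 22*33 + (2 + 2*(-3)²) = 726 + (2 + 2*9) = 726 + (2 + 18) = 726 + 20 = 746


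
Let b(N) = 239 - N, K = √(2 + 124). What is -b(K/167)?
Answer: -239 + 3*√14/167 ≈ -238.93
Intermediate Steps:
K = 3*√14 (K = √126 = 3*√14 ≈ 11.225)
-b(K/167) = -(239 - 3*√14/167) = -239 + 3*√14/167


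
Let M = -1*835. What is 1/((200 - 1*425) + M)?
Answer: -1/1060 ≈ -0.00094340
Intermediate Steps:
M = -835
1/((200 - 1*425) + M) = 1/((200 - 1*425) - 835) = 1/((200 - 425) - 835) = 1/(-225 - 835) = 1/(-1060) = -1/1060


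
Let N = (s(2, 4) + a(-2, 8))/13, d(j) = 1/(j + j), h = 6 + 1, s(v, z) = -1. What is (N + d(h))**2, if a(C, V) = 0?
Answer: 1/33124 ≈ 3.0190e-5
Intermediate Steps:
h = 7
d(j) = 1/(2*j)
N = -1/13 (N = (-1 + 0)/13 = -1*1/13 = -1/13 ≈ -0.076923)
(N + d(h))**2 = (-1/13 + (1/2)/7)**2 = (-1/13 + (1/2)*(1/7))**2 = (-1/13 + 1/14)**2 = (-1/182)**2 = 1/33124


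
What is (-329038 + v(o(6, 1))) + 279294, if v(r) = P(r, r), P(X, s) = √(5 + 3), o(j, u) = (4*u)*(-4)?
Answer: -49744 + 2*√2 ≈ -49741.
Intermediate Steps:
o(j, u) = -16*u
P(X, s) = 2*√2 (P(X, s) = √8 = 2*√2)
v(r) = 2*√2
(-329038 + v(o(6, 1))) + 279294 = (-329038 + 2*√2) + 279294 = -49744 + 2*√2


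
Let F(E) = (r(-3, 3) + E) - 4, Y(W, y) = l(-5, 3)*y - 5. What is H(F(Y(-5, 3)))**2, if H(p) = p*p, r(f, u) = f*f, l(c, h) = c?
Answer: 50625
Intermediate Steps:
r(f, u) = f**2
Y(W, y) = -5 - 5*y (Y(W, y) = -5*y - 5 = -5 - 5*y)
F(E) = 5 + E (F(E) = ((-3)**2 + E) - 4 = (9 + E) - 4 = 5 + E)
H(p) = p**2
H(F(Y(-5, 3)))**2 = ((5 + (-5 - 5*3))**2)**2 = ((5 + (-5 - 15))**2)**2 = ((5 - 20)**2)**2 = ((-15)**2)**2 = 225**2 = 50625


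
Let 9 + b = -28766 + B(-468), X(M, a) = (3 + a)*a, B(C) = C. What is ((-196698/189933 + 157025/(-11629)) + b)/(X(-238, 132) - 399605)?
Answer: 21540676027206/281086770079915 ≈ 0.076634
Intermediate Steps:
X(M, a) = a*(3 + a)
b = -29243 (b = -9 + (-28766 - 468) = -9 - 29234 = -29243)
((-196698/189933 + 157025/(-11629)) + b)/(X(-238, 132) - 399605) = ((-196698/189933 + 157025/(-11629)) - 29243)/(132*(3 + 132) - 399605) = ((-196698*1/189933 + 157025*(-1/11629)) - 29243)/(132*135 - 399605) = ((-65566/63311 - 157025/11629) - 29243)/(17820 - 399605) = (-10703876789/736243619 - 29243)/(-381785) = -21540676027206/736243619*(-1/381785) = 21540676027206/281086770079915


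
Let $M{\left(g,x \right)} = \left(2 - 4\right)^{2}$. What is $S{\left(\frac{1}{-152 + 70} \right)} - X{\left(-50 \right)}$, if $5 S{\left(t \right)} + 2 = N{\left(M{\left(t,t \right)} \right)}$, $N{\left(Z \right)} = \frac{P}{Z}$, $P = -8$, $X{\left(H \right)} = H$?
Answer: $\frac{246}{5} \approx 49.2$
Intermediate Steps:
$M{\left(g,x \right)} = 4$ ($M{\left(g,x \right)} = \left(-2\right)^{2} = 4$)
$N{\left(Z \right)} = - \frac{8}{Z}$
$S{\left(t \right)} = - \frac{4}{5}$ ($S{\left(t \right)} = - \frac{2}{5} + \frac{\left(-8\right) \frac{1}{4}}{5} = - \frac{2}{5} + \frac{1}{5} \left(-2\right) = - \frac{2}{5} - \frac{2}{5} = - \frac{4}{5}$)
$S{\left(\frac{1}{-152 + 70} \right)} - X{\left(-50 \right)} = - \frac{4}{5} - -50 = - \frac{4}{5} + 50 = \frac{246}{5}$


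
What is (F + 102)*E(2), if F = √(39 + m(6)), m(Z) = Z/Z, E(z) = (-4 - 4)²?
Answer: 6528 + 128*√10 ≈ 6932.8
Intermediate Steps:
E(z) = 64 (E(z) = (-8)² = 64)
m(Z) = 1
F = 2*√10 (F = √(39 + 1) = √40 = 2*√10 ≈ 6.3246)
(F + 102)*E(2) = (2*√10 + 102)*64 = (102 + 2*√10)*64 = 6528 + 128*√10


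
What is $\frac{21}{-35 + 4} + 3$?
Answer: $\frac{72}{31} \approx 2.3226$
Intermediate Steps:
$\frac{21}{-35 + 4} + 3 = \frac{21}{-31} + 3 = 21 \left(- \frac{1}{31}\right) + 3 = - \frac{21}{31} + 3 = \frac{72}{31}$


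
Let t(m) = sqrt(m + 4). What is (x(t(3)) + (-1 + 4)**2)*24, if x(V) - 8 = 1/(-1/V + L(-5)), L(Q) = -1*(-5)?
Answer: 11972/29 + 4*sqrt(7)/29 ≈ 413.19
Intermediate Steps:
t(m) = sqrt(4 + m)
L(Q) = 5
x(V) = 8 + 1/(5 - 1/V) (x(V) = 8 + 1/(-1/V + 5) = 8 + 1/(5 - 1/V))
(x(t(3)) + (-1 + 4)**2)*24 = ((-8 + 41*sqrt(4 + 3))/(-1 + 5*sqrt(4 + 3)) + (-1 + 4)**2)*24 = ((-8 + 41*sqrt(7))/(-1 + 5*sqrt(7)) + 3**2)*24 = ((-8 + 41*sqrt(7))/(-1 + 5*sqrt(7)) + 9)*24 = (9 + (-8 + 41*sqrt(7))/(-1 + 5*sqrt(7)))*24 = 216 + 24*(-8 + 41*sqrt(7))/(-1 + 5*sqrt(7))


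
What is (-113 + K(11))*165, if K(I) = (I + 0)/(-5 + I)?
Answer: -36685/2 ≈ -18343.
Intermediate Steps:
K(I) = I/(-5 + I)
(-113 + K(11))*165 = (-113 + 11/(-5 + 11))*165 = (-113 + 11/6)*165 = -667/6*165 = -36685/2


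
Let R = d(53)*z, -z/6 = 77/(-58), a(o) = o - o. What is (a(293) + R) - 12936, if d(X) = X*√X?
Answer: -12936 + 12243*√53/29 ≈ -9862.5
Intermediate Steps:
a(o) = 0
d(X) = X^(3/2)
z = 231/29 (z = -462/(-58) = -462*(-1)/58 = -6*(-77/58) = 231/29 ≈ 7.9655)
R = 12243*√53/29 (R = 53^(3/2)*(231/29) = (53*√53)*(231/29) = 12243*√53/29 ≈ 3073.5)
(a(293) + R) - 12936 = (0 + 12243*√53/29) - 12936 = 12243*√53/29 - 12936 = -12936 + 12243*√53/29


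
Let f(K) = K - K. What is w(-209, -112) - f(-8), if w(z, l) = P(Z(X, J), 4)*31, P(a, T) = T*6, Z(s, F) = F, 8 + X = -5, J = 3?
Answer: 744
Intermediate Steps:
X = -13 (X = -8 - 5 = -13)
f(K) = 0
P(a, T) = 6*T
w(z, l) = 744 (w(z, l) = (6*4)*31 = 24*31 = 744)
w(-209, -112) - f(-8) = 744 - 1*0 = 744 + 0 = 744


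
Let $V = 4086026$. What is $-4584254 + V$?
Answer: $-498228$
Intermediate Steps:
$-4584254 + V = -4584254 + 4086026 = -498228$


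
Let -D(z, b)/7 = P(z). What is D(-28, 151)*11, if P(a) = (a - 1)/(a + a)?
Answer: -319/8 ≈ -39.875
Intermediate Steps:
P(a) = (-1 + a)/(2*a) (P(a) = (-1 + a)/((2*a)) = (-1 + a)*(1/(2*a)) = (-1 + a)/(2*a))
D(z, b) = -7*(-1 + z)/(2*z)
D(-28, 151)*11 = ((7/2)*(1 - 1*(-28))/(-28))*11 = ((7/2)*(-1/28)*(1 + 28))*11 = ((7/2)*(-1/28)*29)*11 = -29/8*11 = -319/8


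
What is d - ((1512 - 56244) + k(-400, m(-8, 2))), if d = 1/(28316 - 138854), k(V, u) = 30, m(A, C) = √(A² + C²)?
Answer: 6046649675/110538 ≈ 54702.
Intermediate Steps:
d = -1/110538 (d = 1/(-110538) = -1/110538 ≈ -9.0467e-6)
d - ((1512 - 56244) + k(-400, m(-8, 2))) = -1/110538 - ((1512 - 56244) + 30) = -1/110538 - (-54732 + 30) = -1/110538 - 1*(-54702) = -1/110538 + 54702 = 6046649675/110538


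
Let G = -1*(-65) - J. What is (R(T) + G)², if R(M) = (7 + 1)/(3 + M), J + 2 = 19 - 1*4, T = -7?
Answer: 2500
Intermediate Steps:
J = 13 (J = -2 + (19 - 1*4) = -2 + (19 - 4) = -2 + 15 = 13)
R(M) = 8/(3 + M)
G = 52 (G = -1*(-65) - 1*13 = 65 - 13 = 52)
(R(T) + G)² = (8/(3 - 7) + 52)² = (8/(-4) + 52)² = (8*(-¼) + 52)² = (-2 + 52)² = 50² = 2500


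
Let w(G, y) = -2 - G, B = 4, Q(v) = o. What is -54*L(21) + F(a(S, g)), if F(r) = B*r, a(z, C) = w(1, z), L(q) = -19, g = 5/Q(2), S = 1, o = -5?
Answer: 1014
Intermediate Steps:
Q(v) = -5
g = -1 (g = 5/(-5) = 5*(-⅕) = -1)
a(z, C) = -3 (a(z, C) = -2 - 1*1 = -2 - 1 = -3)
F(r) = 4*r
-54*L(21) + F(a(S, g)) = -54*(-19) + 4*(-3) = 1026 - 12 = 1014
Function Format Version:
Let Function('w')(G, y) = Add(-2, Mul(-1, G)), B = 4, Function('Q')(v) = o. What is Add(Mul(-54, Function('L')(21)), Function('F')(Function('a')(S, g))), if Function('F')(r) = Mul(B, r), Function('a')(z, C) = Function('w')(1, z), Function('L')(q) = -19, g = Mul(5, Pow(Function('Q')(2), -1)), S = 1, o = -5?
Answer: 1014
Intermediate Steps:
Function('Q')(v) = -5
g = -1 (g = Mul(5, Pow(-5, -1)) = Mul(5, Rational(-1, 5)) = -1)
Function('a')(z, C) = -3 (Function('a')(z, C) = Add(-2, Mul(-1, 1)) = Add(-2, -1) = -3)
Function('F')(r) = Mul(4, r)
Add(Mul(-54, Function('L')(21)), Function('F')(Function('a')(S, g))) = Add(Mul(-54, -19), Mul(4, -3)) = Add(1026, -12) = 1014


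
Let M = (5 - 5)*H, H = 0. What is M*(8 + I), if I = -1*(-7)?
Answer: 0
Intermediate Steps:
I = 7
M = 0 (M = (5 - 5)*0 = 0*0 = 0)
M*(8 + I) = 0*(8 + 7) = 0*15 = 0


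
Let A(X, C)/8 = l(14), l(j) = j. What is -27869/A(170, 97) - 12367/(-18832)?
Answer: -8178811/32956 ≈ -248.17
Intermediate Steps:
A(X, C) = 112 (A(X, C) = 8*14 = 112)
-27869/A(170, 97) - 12367/(-18832) = -27869/112 - 12367/(-18832) = -27869*1/112 - 12367*(-1/18832) = -27869/112 + 12367/18832 = -8178811/32956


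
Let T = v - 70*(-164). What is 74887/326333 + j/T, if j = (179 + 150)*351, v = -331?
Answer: 38519523670/3638286617 ≈ 10.587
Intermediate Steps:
T = 11149 (T = -331 - 70*(-164) = -331 + 11480 = 11149)
j = 115479 (j = 329*351 = 115479)
74887/326333 + j/T = 74887/326333 + 115479/11149 = 38519523670/3638286617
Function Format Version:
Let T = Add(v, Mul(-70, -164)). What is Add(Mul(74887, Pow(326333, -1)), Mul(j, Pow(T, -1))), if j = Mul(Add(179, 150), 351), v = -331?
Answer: Rational(38519523670, 3638286617) ≈ 10.587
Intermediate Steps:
T = 11149 (T = Add(-331, Mul(-70, -164)) = Add(-331, 11480) = 11149)
j = 115479 (j = Mul(329, 351) = 115479)
Add(Mul(74887, Pow(326333, -1)), Mul(j, Pow(T, -1))) = Add(Mul(74887, Pow(326333, -1)), Mul(115479, Pow(11149, -1))) = Add(Mul(74887, Rational(1, 326333)), Mul(115479, Rational(1, 11149))) = Add(Rational(74887, 326333), Rational(115479, 11149)) = Rational(38519523670, 3638286617)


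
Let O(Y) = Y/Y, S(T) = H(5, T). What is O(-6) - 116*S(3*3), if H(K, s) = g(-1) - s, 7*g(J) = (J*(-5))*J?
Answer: 7895/7 ≈ 1127.9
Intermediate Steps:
g(J) = -5*J²/7 (g(J) = ((J*(-5))*J)/7 = ((-5*J)*J)/7 = (-5*J²)/7 = -5*J²/7)
H(K, s) = -5/7 - s (H(K, s) = -5/7*(-1)² - s = -5/7*1 - s = -5/7 - s)
S(T) = -5/7 - T
O(Y) = 1
O(-6) - 116*S(3*3) = 1 - 116*(-5/7 - 3*3) = 1 - 116*(-5/7 - 1*9) = 1 - 116*(-5/7 - 9) = 1 - 116*(-68/7) = 1 + 7888/7 = 7895/7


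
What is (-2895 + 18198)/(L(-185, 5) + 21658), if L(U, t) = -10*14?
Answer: 15303/21518 ≈ 0.71117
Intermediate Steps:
L(U, t) = -140
(-2895 + 18198)/(L(-185, 5) + 21658) = (-2895 + 18198)/(-140 + 21658) = 15303/21518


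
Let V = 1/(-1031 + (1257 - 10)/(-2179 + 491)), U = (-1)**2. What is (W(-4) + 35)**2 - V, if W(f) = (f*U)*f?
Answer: 4529838263/1741575 ≈ 2601.0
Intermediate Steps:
U = 1
W(f) = f**2 (W(f) = (f*1)*f = f*f = f**2)
V = -1688/1741575 (V = 1/(-1031 + 1247/(-1688)) = 1/(-1031 + 1247*(-1/1688)) = 1/(-1031 - 1247/1688) = 1/(-1741575/1688) = -1688/1741575 ≈ -0.00096924)
(W(-4) + 35)**2 - V = ((-4)**2 + 35)**2 - 1*(-1688/1741575) = (16 + 35)**2 + 1688/1741575 = 51**2 + 1688/1741575 = 2601 + 1688/1741575 = 4529838263/1741575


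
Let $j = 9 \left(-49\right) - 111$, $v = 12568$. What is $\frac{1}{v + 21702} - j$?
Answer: $\frac{18917041}{34270} \approx 552.0$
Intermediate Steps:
$j = -552$ ($j = -441 - 111 = -552$)
$\frac{1}{v + 21702} - j = \frac{1}{12568 + 21702} - -552 = \frac{1}{34270} + 552 = \frac{18917041}{34270}$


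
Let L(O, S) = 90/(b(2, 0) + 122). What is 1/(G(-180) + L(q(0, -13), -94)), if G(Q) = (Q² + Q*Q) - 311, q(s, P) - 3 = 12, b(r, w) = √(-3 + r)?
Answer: 191985949/12381123484525 + 18*I/12381123484525 ≈ 1.5506e-5 + 1.4538e-12*I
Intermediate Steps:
q(s, P) = 15 (q(s, P) = 3 + 12 = 15)
G(Q) = -311 + 2*Q² (G(Q) = (Q² + Q²) - 311 = 2*Q² - 311 = -311 + 2*Q²)
L(O, S) = 18*(122 - I)/2977 (L(O, S) = 90/(√(-3 + 2) + 122) = 90/(√(-1) + 122) = 90/(I + 122) = 90/(122 + I) = 90*((122 - I)/14885) = 18*(122 - I)/2977)
1/(G(-180) + L(q(0, -13), -94)) = 1/((-311 + 2*(-180)²) + (2196/2977 - 18*I/2977)) = 1/((-311 + 2*32400) + (2196/2977 - 18*I/2977)) = 1/((-311 + 64800) + (2196/2977 - 18*I/2977)) = 1/(64489 + (2196/2977 - 18*I/2977)) = 1/(191985949/2977 - 18*I/2977) = 2977*(191985949/2977 + 18*I/2977)/12381123484525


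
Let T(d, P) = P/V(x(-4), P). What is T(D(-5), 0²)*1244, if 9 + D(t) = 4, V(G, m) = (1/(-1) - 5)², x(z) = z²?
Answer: 0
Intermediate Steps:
V(G, m) = 36 (V(G, m) = (-1 - 5)² = (-6)² = 36)
D(t) = -5 (D(t) = -9 + 4 = -5)
T(d, P) = P/36
T(D(-5), 0²)*1244 = ((1/36)*0²)*1244 = ((1/36)*0)*1244 = 0*1244 = 0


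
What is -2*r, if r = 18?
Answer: -36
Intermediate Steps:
-2*r = -36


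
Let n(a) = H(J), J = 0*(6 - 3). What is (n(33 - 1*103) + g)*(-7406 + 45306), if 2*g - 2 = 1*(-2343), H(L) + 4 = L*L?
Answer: -44513550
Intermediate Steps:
J = 0 (J = 0*3 = 0)
H(L) = -4 + L² (H(L) = -4 + L*L = -4 + L²)
n(a) = -4 (n(a) = -4 + 0² = -4 + 0 = -4)
g = -2341/2 (g = 1 + (1*(-2343))/2 = 1 + (½)*(-2343) = 1 - 2343/2 = -2341/2 ≈ -1170.5)
(n(33 - 1*103) + g)*(-7406 + 45306) = (-4 - 2341/2)*(-7406 + 45306) = -2349/2*37900 = -44513550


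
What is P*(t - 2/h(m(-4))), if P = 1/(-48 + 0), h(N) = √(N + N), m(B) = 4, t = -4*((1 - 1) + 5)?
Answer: 5/12 + √2/96 ≈ 0.43140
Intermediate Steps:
t = -20 (t = -4*(0 + 5) = -4*5 = -20)
h(N) = √2*√N (h(N) = √(2*N) = √2*√N)
P = -1/48 (P = 1/(-48) = -1/48 ≈ -0.020833)
P*(t - 2/h(m(-4))) = -(-20 - 2*√2/4)/48 = -(-20 - √2/2)/48 = 5/12 + √2/96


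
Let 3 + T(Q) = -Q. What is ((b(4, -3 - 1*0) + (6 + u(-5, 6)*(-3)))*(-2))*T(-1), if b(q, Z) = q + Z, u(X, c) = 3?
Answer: -8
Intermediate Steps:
b(q, Z) = Z + q
T(Q) = -3 - Q
((b(4, -3 - 1*0) + (6 + u(-5, 6)*(-3)))*(-2))*T(-1) = ((((-3 - 1*0) + 4) + (6 + 3*(-3)))*(-2))*(-3 - 1*(-1)) = ((((-3 + 0) + 4) + (6 - 9))*(-2))*(-3 + 1) = (((-3 + 4) - 3)*(-2))*(-2) = ((1 - 3)*(-2))*(-2) = -2*(-2)*(-2) = 4*(-2) = -8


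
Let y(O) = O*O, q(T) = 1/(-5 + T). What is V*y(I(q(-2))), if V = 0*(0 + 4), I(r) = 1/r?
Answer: 0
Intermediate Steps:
y(O) = O²
V = 0 (V = 0*4 = 0)
V*y(I(q(-2))) = 0*(1/(1/(-5 - 2)))² = 0*(1/(1/(-7)))² = 0*(1/(-⅐))² = 0*(-7)² = 0*49 = 0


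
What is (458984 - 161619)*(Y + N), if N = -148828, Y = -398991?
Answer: -162902196935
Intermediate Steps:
(458984 - 161619)*(Y + N) = (458984 - 161619)*(-398991 - 148828) = 297365*(-547819) = -162902196935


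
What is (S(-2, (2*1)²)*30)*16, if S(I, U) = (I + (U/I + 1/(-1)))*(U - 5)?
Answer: 2400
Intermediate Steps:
S(I, U) = (-5 + U)*(-1 + I + U/I) (S(I, U) = (I + (U/I + 1*(-1)))*(-5 + U) = (I + (U/I - 1))*(-5 + U) = (I + (-1 + U/I))*(-5 + U) = (-1 + I + U/I)*(-5 + U) = (-5 + U)*(-1 + I + U/I))
(S(-2, (2*1)²)*30)*16 = (((((2*1)²)² - 5*(2*1)² - 2*(5 - (2*1)² - 5*(-2) - 2*(2*1)²))/(-2))*30)*16 = (-((2²)² - 5*2² - 2*(5 - 1*2² + 10 - 2*2²))/2*30)*16 = (-(4² - 5*4 - 2*(5 - 1*4 + 10 - 2*4))/2*30)*16 = (-(16 - 20 - 2*(5 - 4 + 10 - 8))/2*30)*16 = (-(16 - 20 - 2*3)/2*30)*16 = (-(16 - 20 - 6)/2*30)*16 = (-½*(-10)*30)*16 = (5*30)*16 = 150*16 = 2400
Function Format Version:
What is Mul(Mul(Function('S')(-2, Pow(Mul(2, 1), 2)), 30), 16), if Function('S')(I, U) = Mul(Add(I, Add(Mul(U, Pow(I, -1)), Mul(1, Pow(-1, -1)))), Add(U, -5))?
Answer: 2400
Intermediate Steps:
Function('S')(I, U) = Mul(Add(-5, U), Add(-1, I, Mul(U, Pow(I, -1)))) (Function('S')(I, U) = Mul(Add(I, Add(Mul(U, Pow(I, -1)), Mul(1, -1))), Add(-5, U)) = Mul(Add(I, Add(Mul(U, Pow(I, -1)), -1)), Add(-5, U)) = Mul(Add(I, Add(-1, Mul(U, Pow(I, -1)))), Add(-5, U)) = Mul(Add(-1, I, Mul(U, Pow(I, -1))), Add(-5, U)) = Mul(Add(-5, U), Add(-1, I, Mul(U, Pow(I, -1)))))
Mul(Mul(Function('S')(-2, Pow(Mul(2, 1), 2)), 30), 16) = Mul(Mul(Mul(Pow(-2, -1), Add(Pow(Pow(Mul(2, 1), 2), 2), Mul(-5, Pow(Mul(2, 1), 2)), Mul(-2, Add(5, Mul(-1, Pow(Mul(2, 1), 2)), Mul(-5, -2), Mul(-2, Pow(Mul(2, 1), 2)))))), 30), 16) = Mul(Mul(Mul(Rational(-1, 2), Add(Pow(Pow(2, 2), 2), Mul(-5, Pow(2, 2)), Mul(-2, Add(5, Mul(-1, Pow(2, 2)), 10, Mul(-2, Pow(2, 2)))))), 30), 16) = Mul(Mul(Mul(Rational(-1, 2), Add(Pow(4, 2), Mul(-5, 4), Mul(-2, Add(5, Mul(-1, 4), 10, Mul(-2, 4))))), 30), 16) = Mul(Mul(Mul(Rational(-1, 2), Add(16, -20, Mul(-2, Add(5, -4, 10, -8)))), 30), 16) = Mul(Mul(Mul(Rational(-1, 2), Add(16, -20, Mul(-2, 3))), 30), 16) = Mul(Mul(Mul(Rational(-1, 2), Add(16, -20, -6)), 30), 16) = Mul(Mul(Mul(Rational(-1, 2), -10), 30), 16) = Mul(Mul(5, 30), 16) = Mul(150, 16) = 2400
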